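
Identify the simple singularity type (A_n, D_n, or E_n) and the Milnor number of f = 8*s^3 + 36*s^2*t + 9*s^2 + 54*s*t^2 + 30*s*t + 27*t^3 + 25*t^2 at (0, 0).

The Hessian of f at 0 is [[18, 30], [30, 50]] with rank 1, so corank 1. A Groebner basis of the Jacobian ideal J(f) in C{s,t} is {t^2, s + 5*t/3}; counting standard monomials gives mu = 2. Corank 1: A-series; mu = 2 gives A_2.

Type A_{2}, Milnor number mu = 2.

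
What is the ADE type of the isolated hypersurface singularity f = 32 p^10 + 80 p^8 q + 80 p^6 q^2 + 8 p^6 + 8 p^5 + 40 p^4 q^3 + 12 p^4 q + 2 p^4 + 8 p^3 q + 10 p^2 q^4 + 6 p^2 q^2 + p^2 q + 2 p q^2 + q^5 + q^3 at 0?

D_6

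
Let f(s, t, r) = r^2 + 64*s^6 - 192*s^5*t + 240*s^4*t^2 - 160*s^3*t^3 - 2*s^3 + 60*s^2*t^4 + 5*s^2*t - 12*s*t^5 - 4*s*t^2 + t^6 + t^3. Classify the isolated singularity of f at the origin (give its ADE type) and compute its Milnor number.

Type D_7, Milnor number mu = 7.

The Hessian of f at 0 has rank 1. Corank 2; j^3 = -(s - t)^2*(2*s - t) has shape L^2 M (L != M), so D-series; mu = 7 gives D_7.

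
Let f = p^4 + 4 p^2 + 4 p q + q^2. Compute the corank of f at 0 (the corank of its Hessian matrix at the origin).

1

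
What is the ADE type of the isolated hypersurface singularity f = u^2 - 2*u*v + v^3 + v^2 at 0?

A_{2}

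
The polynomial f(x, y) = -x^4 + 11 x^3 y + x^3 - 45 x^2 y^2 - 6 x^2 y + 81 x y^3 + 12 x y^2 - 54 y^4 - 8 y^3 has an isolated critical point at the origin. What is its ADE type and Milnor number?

The Hessian of f at 0 has rank 0. Corank 2; j^3 = (x - 2*y)^3 is a perfect cube, so E-series; the 4-jet and mu = 7 give E_7.

Type E_{7}, Milnor number mu = 7.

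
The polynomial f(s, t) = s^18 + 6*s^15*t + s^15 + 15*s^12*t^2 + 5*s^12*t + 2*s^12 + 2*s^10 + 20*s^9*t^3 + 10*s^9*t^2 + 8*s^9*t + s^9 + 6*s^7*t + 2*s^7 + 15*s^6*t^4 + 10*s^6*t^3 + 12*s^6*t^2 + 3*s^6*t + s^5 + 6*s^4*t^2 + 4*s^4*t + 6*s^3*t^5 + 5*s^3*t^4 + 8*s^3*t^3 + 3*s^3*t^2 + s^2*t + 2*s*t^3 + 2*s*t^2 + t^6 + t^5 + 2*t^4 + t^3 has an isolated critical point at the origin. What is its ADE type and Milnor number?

Type D_7, Milnor number mu = 7.

The Hessian of f at 0 is [[0, 0], [0, 0]] with rank 0, so corank 2. A Groebner basis of the Jacobian ideal J(f) in C{s,t} is {-5*s^2/13 - 18*s*t/13 + t^4 - 8*t^3/13 - t^2, s^3 + 15*s^2/13 + 54*s*t/13 + 37*t^3/13 + 3*t^2, s^2*t - 11*s^2/13 - 37*s*t/13 - 28*t^3/13 - 2*t^2, 6*s^2/13 + s*t^2 + 19*s*t/13 + 20*t^3/13 + t^2}; counting standard monomials gives mu = 7. Corank 2; j^3 = t*(s + t)^2 has shape L^2 M (L != M), so D-series; mu = 7 gives D_7.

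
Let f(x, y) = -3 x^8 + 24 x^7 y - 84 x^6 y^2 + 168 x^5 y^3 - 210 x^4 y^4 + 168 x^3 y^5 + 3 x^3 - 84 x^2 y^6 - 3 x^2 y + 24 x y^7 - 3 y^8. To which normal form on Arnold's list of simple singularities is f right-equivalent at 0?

D_9

The Hessian of f at 0 is [[0, 0], [0, 0]] with rank 0, so corank 2. A Groebner basis of the Jacobian ideal J(f) in C{x,y} is {x*y/8 + y^7, x*y^2, x^2 - x*y}; counting standard monomials gives mu = 9. Corank 2; j^3 = 3*x^2*(x - y) has shape L^2 M (L != M), so D-series; mu = 9 gives D_9.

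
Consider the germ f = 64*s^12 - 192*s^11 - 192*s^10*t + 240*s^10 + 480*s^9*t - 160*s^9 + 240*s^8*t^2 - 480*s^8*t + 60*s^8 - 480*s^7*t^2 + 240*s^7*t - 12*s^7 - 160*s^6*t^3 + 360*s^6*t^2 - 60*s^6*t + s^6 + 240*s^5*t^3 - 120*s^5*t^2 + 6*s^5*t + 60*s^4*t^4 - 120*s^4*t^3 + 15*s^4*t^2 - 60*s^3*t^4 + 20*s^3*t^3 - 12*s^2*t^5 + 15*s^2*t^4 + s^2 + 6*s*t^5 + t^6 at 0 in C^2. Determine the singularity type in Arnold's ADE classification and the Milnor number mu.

The Hessian of f at 0 is [[2, 0], [0, 0]] with rank 1, so corank 1. A Groebner basis of the Jacobian ideal J(f) in C{s,t} is {t^5, s}; counting standard monomials gives mu = 5. Corank 1: A-series; mu = 5 gives A_5.

Type A5, Milnor number mu = 5.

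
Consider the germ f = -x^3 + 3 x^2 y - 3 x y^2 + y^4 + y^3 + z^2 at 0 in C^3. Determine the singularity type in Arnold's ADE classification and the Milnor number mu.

Type E_{6}, Milnor number mu = 6.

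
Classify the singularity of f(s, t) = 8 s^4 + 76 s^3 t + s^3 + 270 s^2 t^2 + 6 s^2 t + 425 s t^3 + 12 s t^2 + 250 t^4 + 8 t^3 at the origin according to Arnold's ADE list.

E_7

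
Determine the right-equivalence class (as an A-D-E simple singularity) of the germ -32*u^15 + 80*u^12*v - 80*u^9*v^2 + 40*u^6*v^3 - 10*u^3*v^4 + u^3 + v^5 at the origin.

The Hessian of f at 0 has rank 0. Corank 2; j^3 = u^3 is a perfect cube, so E-series; the 5-jet and mu = 8 give E_8.

E_{8}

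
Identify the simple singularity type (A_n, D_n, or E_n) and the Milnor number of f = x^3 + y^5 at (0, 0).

Type E_{8}, Milnor number mu = 8.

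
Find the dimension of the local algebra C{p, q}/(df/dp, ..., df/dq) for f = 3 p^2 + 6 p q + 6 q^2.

1

The Hessian of f at 0 is [[6, 6], [6, 12]] with rank 2, so corank 0. A Groebner basis of the Jacobian ideal J(f) in C{p,q} is {p, q}; counting standard monomials gives mu = 1. Corank 0: nondegenerate Morse point, so A_1.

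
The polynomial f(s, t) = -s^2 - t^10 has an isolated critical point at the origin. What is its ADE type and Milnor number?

The Hessian of f at 0 is [[-2, 0], [0, 0]] with rank 1, so corank 1. A Groebner basis of the Jacobian ideal J(f) in C{s,t} is {t^9, s}; counting standard monomials gives mu = 9. Corank 1: A-series; mu = 9 gives A_9.

Type A_9, Milnor number mu = 9.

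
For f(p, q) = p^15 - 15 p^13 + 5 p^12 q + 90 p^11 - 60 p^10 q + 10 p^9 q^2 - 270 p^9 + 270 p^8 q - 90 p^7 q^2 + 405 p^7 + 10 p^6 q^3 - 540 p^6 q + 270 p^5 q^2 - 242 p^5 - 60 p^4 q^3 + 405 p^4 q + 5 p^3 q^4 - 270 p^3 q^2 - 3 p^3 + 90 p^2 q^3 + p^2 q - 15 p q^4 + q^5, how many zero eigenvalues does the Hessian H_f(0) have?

2

The Hessian at 0 is [[0, 0], [0, 0]] of rank 0; hence corank 2.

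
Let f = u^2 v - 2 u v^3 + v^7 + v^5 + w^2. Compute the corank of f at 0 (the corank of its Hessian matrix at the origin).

2

The Hessian at 0 is [[0, 0, 0], [0, 0, 0], [0, 0, 2]] of rank 1; hence corank 2.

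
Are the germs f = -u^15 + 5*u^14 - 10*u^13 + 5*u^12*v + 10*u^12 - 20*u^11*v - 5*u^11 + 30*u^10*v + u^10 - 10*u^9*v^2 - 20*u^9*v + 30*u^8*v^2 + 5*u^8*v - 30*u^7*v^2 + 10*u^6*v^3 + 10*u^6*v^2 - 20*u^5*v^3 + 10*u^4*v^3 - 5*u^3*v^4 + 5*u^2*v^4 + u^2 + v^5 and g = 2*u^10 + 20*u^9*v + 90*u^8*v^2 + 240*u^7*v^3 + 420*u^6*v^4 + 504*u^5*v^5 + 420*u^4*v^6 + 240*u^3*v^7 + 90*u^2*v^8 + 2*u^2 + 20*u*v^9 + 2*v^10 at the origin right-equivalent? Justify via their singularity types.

No.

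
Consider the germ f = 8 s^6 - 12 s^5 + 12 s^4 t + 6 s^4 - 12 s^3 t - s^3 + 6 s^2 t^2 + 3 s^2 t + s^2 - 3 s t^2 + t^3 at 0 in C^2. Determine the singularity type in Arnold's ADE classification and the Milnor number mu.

Type A_{2}, Milnor number mu = 2.

The Hessian of f at 0 has rank 1. Corank 1: A-series; mu = 2 gives A_2.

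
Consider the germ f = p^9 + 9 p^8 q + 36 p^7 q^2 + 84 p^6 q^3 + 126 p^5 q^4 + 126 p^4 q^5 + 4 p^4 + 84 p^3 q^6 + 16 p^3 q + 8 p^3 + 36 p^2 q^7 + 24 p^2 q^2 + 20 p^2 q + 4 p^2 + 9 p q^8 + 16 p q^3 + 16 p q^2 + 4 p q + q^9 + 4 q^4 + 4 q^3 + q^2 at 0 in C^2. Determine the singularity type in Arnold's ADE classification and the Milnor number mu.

Type A8, Milnor number mu = 8.

The Hessian of f at 0 is [[8, 4], [4, 2]] with rank 1, so corank 1. A Groebner basis of the Jacobian ideal J(f) in C{p,q} is {-168*p*q^2 - 288*p*q - 112*p + q^5 - 5*q^4 - 128*q^3 - 172*q^2 - 56*q, p*q^3 + 5*p*q^2 + 6*p*q + 2*p + 7*q^4/8 + 7*q^3/2 + 7*q^2/2 + q, p^2 + 2*p*q + p + q^2 + q/2}; counting standard monomials gives mu = 8. Corank 1: A-series; mu = 8 gives A_8.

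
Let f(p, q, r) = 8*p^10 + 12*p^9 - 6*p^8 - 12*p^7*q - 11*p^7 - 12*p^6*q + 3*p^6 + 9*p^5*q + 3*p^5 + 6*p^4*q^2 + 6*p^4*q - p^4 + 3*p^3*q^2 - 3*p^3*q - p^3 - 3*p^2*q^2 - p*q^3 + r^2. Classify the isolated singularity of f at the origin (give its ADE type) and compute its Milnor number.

The Hessian of f at 0 is [[0, 0, 0], [0, 0, 0], [0, 0, 2]] with rank 1, so corank 2. A Groebner basis of the Jacobian ideal J(f) in C{p,q,r} is {3*p^2 + q^4 + q^3, p^3, p^2*q - p^2 - q^3/3, 2*p^2 + p*q^2 + 2*q^3/3, r}; counting standard monomials gives mu = 7. Corank 2; j^3 = -p^3 is a perfect cube, so E-series; the 4-jet and mu = 7 give E_7.

Type E_7, Milnor number mu = 7.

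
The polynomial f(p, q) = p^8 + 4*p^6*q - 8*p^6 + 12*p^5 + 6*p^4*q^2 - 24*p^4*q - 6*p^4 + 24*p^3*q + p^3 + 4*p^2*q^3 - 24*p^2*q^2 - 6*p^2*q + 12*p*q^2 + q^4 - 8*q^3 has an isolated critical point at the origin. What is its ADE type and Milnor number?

Type E6, Milnor number mu = 6.

The Hessian of f at 0 has rank 0. Corank 2; j^3 = (p - 2*q)^3 is a perfect cube, so E-series; the 4-jet and mu = 6 give E_6.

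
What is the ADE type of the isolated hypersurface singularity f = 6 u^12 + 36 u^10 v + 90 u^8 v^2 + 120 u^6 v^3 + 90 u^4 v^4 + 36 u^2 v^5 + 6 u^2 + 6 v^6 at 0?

A5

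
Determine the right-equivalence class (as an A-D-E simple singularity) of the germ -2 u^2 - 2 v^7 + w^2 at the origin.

A_{6}

The Hessian of f at 0 is [[-4, 0, 0], [0, 0, 0], [0, 0, 2]] with rank 2, so corank 1. A Groebner basis of the Jacobian ideal J(f) in C{u,v,w} is {v^6, u, w}; counting standard monomials gives mu = 6. Corank 1: A-series; mu = 6 gives A_6.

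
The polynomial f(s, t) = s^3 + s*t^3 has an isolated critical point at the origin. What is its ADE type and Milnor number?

Type E_7, Milnor number mu = 7.

The Hessian of f at 0 is [[0, 0], [0, 0]] with rank 0, so corank 2. A Groebner basis of the Jacobian ideal J(f) in C{s,t} is {s^3, s*t^2, 3*s^2 + t^3}; counting standard monomials gives mu = 7. Corank 2; j^3 = s^3 is a perfect cube, so E-series; the 4-jet and mu = 7 give E_7.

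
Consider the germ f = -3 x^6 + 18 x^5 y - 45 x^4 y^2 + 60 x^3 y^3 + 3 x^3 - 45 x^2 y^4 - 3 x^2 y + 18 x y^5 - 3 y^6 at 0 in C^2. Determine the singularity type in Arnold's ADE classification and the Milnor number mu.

Type D7, Milnor number mu = 7.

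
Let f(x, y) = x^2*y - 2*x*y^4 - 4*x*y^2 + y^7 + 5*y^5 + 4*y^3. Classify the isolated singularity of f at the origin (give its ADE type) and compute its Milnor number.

Type D_{6}, Milnor number mu = 6.

The Hessian of f at 0 is [[0, 0], [0, 0]] with rank 0, so corank 2. A Groebner basis of the Jacobian ideal J(f) in C{x,y} is {-x*y + y^4 + 2*y^2, x*y^2 - 2*y^3, x^2 + x*y - 6*y^2}; counting standard monomials gives mu = 6. Corank 2; j^3 = y*(x - 2*y)^2 has shape L^2 M (L != M), so D-series; mu = 6 gives D_6.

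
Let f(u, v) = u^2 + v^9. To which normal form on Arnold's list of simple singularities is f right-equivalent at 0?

The Hessian of f at 0 is [[2, 0], [0, 0]] with rank 1, so corank 1. A Groebner basis of the Jacobian ideal J(f) in C{u,v} is {v^8, u}; counting standard monomials gives mu = 8. Corank 1: A-series; mu = 8 gives A_8.

A_{8}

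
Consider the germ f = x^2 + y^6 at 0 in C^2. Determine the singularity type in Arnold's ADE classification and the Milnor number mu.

Type A5, Milnor number mu = 5.

The Hessian of f at 0 has rank 1. Corank 1: A-series; mu = 5 gives A_5.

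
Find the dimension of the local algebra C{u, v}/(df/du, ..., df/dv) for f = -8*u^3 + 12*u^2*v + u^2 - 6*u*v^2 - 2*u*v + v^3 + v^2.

The Hessian of f at 0 is [[2, -2], [-2, 2]] with rank 1, so corank 1. A Groebner basis of the Jacobian ideal J(f) in C{u,v} is {v^2, u - v}; counting standard monomials gives mu = 2. Corank 1: A-series; mu = 2 gives A_2.

2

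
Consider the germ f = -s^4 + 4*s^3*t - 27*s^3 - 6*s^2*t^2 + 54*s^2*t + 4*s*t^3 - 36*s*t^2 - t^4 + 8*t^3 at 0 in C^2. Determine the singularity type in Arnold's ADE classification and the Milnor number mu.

Type E_6, Milnor number mu = 6.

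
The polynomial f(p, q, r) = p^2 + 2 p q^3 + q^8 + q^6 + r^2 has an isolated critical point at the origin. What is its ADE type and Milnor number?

The Hessian of f at 0 has rank 2. Corank 1: A-series; mu = 7 gives A_7.

Type A_{7}, Milnor number mu = 7.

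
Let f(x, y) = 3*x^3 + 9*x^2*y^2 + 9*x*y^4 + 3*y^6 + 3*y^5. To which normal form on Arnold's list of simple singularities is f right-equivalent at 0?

E8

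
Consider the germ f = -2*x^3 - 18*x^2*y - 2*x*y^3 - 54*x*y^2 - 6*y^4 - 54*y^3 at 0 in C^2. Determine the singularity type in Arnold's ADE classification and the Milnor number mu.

The Hessian of f at 0 is [[0, 0], [0, 0]] with rank 0, so corank 2. A Groebner basis of the Jacobian ideal J(f) in C{x,y} is {x^3 + 9*x^2*y + 162*x^2 + 972*x*y + 1458*y^2, -9*x^2 + x*y^2 - 54*x*y - 81*y^2, 3*x^2 + 18*x*y + y^3 + 27*y^2}; counting standard monomials gives mu = 7. Corank 2; j^3 = -2*(x + 3*y)^3 is a perfect cube, so E-series; the 4-jet and mu = 7 give E_7.

Type E_{7}, Milnor number mu = 7.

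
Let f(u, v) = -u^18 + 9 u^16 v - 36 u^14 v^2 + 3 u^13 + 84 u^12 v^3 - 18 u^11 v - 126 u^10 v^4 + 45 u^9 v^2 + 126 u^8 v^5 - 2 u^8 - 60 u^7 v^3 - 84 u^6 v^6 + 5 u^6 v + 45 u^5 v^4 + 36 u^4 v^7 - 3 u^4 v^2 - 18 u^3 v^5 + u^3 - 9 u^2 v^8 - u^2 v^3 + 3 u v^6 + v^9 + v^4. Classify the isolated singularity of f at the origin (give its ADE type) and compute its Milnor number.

The Hessian of f at 0 is [[0, 0], [0, 0]] with rank 0, so corank 2. A Groebner basis of the Jacobian ideal J(f) in C{u,v} is {v^3, u^2}; counting standard monomials gives mu = 6. Corank 2; j^3 = u^3 is a perfect cube, so E-series; the 4-jet and mu = 6 give E_6.

Type E_{6}, Milnor number mu = 6.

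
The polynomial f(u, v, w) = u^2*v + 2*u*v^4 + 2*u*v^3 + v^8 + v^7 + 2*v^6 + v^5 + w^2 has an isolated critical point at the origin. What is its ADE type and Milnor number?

Type D_9, Milnor number mu = 9.

The Hessian of f at 0 is [[0, 0, 0], [0, 0, 0], [0, 0, 2]] with rank 1, so corank 2. A Groebner basis of the Jacobian ideal J(f) in C{u,v,w} is {u^2*v^2 - 10*u^2*v/17 + 3*u^2/17 - 4*u*v^2/17 + 7*u*v/17 + 7*v^3/17, 8*u^2*v/17 + u^2/17 + u*v^3 - 7*u*v^2/17 + 8*u*v/17 + 8*v^3/17, u*v + v^4 + v^3, u^3 + 11*u^2*v/17 - 5*u^2/17 + u*v^2/17 - 6*u*v/17 - 6*v^3/17, w}; counting standard monomials gives mu = 9. Corank 2; j^3 = u^2*v has shape L^2 M (L != M), so D-series; mu = 9 gives D_9.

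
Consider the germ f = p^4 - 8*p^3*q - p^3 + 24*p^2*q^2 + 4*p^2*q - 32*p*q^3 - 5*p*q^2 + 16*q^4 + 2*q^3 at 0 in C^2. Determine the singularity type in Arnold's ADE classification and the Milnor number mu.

The Hessian of f at 0 has rank 0. Corank 2; j^3 = -(p - 2*q)*(p - q)^2 has shape L^2 M (L != M), so D-series; mu = 5 gives D_5.

Type D5, Milnor number mu = 5.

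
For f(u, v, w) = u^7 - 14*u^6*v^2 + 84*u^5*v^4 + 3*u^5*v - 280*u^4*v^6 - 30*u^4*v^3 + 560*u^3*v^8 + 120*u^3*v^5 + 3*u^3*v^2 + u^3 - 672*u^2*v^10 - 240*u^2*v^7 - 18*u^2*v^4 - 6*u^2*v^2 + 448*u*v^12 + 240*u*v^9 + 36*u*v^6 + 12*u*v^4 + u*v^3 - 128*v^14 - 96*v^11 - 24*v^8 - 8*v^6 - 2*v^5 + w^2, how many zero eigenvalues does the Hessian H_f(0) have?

2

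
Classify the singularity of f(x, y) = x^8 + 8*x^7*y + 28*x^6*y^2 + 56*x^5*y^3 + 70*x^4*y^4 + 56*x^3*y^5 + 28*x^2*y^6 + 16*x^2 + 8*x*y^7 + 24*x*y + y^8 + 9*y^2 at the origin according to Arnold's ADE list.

The Hessian of f at 0 has rank 1. Corank 1: A-series; mu = 7 gives A_7.

A_7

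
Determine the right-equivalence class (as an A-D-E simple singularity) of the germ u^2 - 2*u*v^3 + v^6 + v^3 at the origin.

The Hessian of f at 0 has rank 1. Corank 1: A-series; mu = 2 gives A_2.

A_{2}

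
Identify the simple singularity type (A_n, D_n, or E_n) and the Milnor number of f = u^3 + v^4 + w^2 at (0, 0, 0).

The Hessian of f at 0 has rank 1. Corank 2; j^3 = u^3 is a perfect cube, so E-series; the 4-jet and mu = 6 give E_6.

Type E_{6}, Milnor number mu = 6.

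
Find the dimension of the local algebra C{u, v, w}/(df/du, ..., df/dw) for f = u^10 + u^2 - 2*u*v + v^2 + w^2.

9

The Hessian of f at 0 is [[2, -2, 0], [-2, 2, 0], [0, 0, 2]] with rank 2, so corank 1. A Groebner basis of the Jacobian ideal J(f) in C{u,v,w} is {v^9, u - v, w}; counting standard monomials gives mu = 9. Corank 1: A-series; mu = 9 gives A_9.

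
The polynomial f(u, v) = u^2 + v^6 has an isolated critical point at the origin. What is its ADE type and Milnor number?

Type A5, Milnor number mu = 5.

The Hessian of f at 0 is [[2, 0], [0, 0]] with rank 1, so corank 1. A Groebner basis of the Jacobian ideal J(f) in C{u,v} is {v^5, u}; counting standard monomials gives mu = 5. Corank 1: A-series; mu = 5 gives A_5.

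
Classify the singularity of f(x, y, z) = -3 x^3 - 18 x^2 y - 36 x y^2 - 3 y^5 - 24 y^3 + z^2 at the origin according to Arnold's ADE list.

E8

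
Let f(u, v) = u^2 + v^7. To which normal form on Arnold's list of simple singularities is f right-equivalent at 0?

A_6

The Hessian of f at 0 has rank 1. Corank 1: A-series; mu = 6 gives A_6.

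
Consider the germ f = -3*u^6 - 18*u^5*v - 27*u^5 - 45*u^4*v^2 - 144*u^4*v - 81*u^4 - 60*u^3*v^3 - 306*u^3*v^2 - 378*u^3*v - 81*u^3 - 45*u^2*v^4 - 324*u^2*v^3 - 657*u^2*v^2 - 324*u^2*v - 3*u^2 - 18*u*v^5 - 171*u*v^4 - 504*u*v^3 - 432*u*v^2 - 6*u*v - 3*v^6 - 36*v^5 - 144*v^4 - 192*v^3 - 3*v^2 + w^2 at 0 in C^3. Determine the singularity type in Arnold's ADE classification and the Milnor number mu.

The Hessian of f at 0 has rank 2. Corank 1: A-series; mu = 2 gives A_2.

Type A_{2}, Milnor number mu = 2.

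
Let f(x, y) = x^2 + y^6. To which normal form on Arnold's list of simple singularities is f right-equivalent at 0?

The Hessian of f at 0 is [[2, 0], [0, 0]] with rank 1, so corank 1. A Groebner basis of the Jacobian ideal J(f) in C{x,y} is {y^5, x}; counting standard monomials gives mu = 5. Corank 1: A-series; mu = 5 gives A_5.

A_5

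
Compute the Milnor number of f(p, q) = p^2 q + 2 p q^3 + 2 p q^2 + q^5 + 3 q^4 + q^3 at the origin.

5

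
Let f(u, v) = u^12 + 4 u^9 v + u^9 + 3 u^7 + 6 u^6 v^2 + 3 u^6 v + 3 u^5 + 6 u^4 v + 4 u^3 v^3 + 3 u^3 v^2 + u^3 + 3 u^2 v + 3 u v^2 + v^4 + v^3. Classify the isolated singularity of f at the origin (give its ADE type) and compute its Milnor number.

Type E_{6}, Milnor number mu = 6.

The Hessian of f at 0 is [[0, 0], [0, 0]] with rank 0, so corank 2. A Groebner basis of the Jacobian ideal J(f) in C{u,v} is {v^3, u^2 + 2*u*v + v^2}; counting standard monomials gives mu = 6. Corank 2; j^3 = (u + v)^3 is a perfect cube, so E-series; the 4-jet and mu = 6 give E_6.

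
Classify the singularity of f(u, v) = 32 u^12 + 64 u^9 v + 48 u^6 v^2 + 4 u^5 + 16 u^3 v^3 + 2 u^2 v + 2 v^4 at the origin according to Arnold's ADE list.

D5

The Hessian of f at 0 has rank 0. Corank 2; j^3 = 2*u^2*v has shape L^2 M (L != M), so D-series; mu = 5 gives D_5.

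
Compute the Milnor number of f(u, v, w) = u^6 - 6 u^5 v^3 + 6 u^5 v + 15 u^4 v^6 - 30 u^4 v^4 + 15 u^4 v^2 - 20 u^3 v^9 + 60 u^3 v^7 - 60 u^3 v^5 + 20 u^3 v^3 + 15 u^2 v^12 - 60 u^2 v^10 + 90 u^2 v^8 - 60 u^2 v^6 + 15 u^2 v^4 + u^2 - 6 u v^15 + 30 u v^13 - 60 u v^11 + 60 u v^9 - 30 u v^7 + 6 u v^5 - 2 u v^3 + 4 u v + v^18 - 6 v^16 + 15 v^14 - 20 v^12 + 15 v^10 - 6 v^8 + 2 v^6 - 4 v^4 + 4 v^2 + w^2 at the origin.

5

The Hessian of f at 0 has rank 2. Corank 1: A-series; mu = 5 gives A_5.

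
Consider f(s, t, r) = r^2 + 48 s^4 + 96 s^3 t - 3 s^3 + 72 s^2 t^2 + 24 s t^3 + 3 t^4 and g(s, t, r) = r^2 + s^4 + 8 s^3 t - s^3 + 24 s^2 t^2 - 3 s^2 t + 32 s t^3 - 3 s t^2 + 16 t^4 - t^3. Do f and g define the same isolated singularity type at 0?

The Hessian of f at 0 has rank 1. Corank 2; j^3 = -3*s^3 is a perfect cube, so E-series; the 4-jet and mu = 6 give E_6. The Hessian of g at 0 has rank 1. Corank 2; j^3 = -(s + t)^3 is a perfect cube, so E-series; the 4-jet and mu = 6 give E_6. Both have type E_6, hence right-equivalent.

Yes.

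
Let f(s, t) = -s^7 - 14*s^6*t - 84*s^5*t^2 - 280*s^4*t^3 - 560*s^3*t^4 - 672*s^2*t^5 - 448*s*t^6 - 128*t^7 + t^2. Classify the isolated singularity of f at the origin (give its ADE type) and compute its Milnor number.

Type A6, Milnor number mu = 6.

The Hessian of f at 0 has rank 1. Corank 1: A-series; mu = 6 gives A_6.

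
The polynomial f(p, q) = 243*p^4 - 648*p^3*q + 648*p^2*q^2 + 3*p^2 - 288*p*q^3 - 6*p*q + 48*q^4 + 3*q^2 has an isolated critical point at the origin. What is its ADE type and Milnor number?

Type A_3, Milnor number mu = 3.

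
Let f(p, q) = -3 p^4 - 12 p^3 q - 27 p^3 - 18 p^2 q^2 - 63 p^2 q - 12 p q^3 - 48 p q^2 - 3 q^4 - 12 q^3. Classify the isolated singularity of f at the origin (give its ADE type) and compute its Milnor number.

The Hessian of f at 0 has rank 0. Corank 2; j^3 = -3*(p + q)*(3*p + 2*q)^2 has shape L^2 M (L != M), so D-series; mu = 5 gives D_5.

Type D5, Milnor number mu = 5.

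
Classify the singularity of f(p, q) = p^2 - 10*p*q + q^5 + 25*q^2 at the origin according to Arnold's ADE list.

A_{4}

The Hessian of f at 0 has rank 1. Corank 1: A-series; mu = 4 gives A_4.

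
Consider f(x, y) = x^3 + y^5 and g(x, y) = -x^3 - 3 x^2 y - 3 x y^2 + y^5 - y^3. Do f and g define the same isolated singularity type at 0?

Yes.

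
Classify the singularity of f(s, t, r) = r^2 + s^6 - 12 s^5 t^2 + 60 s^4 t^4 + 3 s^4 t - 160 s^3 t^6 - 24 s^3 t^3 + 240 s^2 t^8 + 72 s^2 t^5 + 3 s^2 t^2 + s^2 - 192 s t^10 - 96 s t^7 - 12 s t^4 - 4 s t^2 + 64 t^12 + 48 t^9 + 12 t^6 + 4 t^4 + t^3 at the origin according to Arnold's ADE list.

The Hessian of f at 0 has rank 2. Corank 1: A-series; mu = 2 gives A_2.

A2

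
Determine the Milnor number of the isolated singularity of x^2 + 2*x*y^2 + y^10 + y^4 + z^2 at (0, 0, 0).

9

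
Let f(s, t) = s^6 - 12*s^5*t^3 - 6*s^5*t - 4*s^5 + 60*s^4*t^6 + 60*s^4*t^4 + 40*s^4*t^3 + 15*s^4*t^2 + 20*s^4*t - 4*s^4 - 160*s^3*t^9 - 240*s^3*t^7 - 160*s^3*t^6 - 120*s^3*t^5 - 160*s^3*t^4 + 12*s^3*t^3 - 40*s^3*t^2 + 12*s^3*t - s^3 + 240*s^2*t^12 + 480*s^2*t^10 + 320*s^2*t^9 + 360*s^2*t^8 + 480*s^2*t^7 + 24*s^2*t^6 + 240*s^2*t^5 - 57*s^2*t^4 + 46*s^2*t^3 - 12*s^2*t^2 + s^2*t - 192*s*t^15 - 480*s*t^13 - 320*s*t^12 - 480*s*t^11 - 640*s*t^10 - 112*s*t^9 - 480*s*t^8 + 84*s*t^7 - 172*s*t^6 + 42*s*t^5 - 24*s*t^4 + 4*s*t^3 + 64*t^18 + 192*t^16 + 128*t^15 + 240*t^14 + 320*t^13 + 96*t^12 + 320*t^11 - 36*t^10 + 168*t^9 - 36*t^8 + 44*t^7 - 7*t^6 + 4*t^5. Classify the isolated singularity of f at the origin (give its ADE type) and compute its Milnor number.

Type D_{7}, Milnor number mu = 7.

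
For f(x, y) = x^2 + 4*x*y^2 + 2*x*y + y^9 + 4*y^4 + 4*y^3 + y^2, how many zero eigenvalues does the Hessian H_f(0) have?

1

The Hessian at 0 is [[2, 2], [2, 2]] of rank 1; hence corank 1.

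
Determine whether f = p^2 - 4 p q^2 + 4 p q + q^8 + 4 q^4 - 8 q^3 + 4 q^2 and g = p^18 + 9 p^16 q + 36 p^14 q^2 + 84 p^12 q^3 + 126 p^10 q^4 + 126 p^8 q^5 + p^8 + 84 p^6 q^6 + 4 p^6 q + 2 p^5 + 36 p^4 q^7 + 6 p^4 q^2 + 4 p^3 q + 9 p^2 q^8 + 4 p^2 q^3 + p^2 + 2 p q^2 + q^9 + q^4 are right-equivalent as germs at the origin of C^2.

No.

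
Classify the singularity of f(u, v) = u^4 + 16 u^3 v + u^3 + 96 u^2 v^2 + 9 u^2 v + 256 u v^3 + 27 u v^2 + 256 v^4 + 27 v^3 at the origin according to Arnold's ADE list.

E_6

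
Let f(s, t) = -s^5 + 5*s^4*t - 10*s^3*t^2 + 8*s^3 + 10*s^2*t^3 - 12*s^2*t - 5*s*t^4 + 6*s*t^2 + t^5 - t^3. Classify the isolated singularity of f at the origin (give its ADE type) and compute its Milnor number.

The Hessian of f at 0 has rank 0. Corank 2; j^3 = (2*s - t)^3 is a perfect cube, so E-series; the 5-jet and mu = 8 give E_8.

Type E_8, Milnor number mu = 8.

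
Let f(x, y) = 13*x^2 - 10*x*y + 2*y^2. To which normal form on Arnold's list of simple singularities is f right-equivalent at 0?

The Hessian of f at 0 is [[26, -10], [-10, 4]] with rank 2, so corank 0. A Groebner basis of the Jacobian ideal J(f) in C{x,y} is {x, y}; counting standard monomials gives mu = 1. Corank 0: nondegenerate Morse point, so A_1.

A_{1}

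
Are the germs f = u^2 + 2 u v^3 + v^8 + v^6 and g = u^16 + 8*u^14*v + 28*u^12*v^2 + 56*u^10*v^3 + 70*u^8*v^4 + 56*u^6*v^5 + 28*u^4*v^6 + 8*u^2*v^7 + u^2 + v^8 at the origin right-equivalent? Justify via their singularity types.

The Hessian of f at 0 is [[2, 0], [0, 0]] with rank 1, so corank 1. A Groebner basis of the Jacobian ideal J(f) in C{u,v} is {u^3, u^2*v, u + v^3}; counting standard monomials gives mu = 7. Corank 1: A-series; mu = 7 gives A_7. The Hessian of g at 0 is [[2, 0], [0, 0]] with rank 1, so corank 1. A Groebner basis of the Jacobian ideal J(g) in C{u,v} is {v^7, u}; counting standard monomials gives mu = 7. Corank 1: A-series; mu = 7 gives A_7. Both have type A_7, hence right-equivalent.

Yes.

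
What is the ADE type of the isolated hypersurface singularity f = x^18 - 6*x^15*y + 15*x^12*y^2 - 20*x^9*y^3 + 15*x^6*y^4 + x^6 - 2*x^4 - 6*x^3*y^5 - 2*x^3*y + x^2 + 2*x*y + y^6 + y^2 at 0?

The Hessian of f at 0 has rank 1. Corank 1: A-series; mu = 5 gives A_5.

A_5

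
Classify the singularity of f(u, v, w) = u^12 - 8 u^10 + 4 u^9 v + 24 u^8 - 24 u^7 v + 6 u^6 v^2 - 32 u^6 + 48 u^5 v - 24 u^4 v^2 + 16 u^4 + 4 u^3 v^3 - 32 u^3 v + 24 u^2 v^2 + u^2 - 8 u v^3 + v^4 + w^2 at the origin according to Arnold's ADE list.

A_3

The Hessian of f at 0 is [[2, 0, 0], [0, 0, 0], [0, 0, 2]] with rank 2, so corank 1. A Groebner basis of the Jacobian ideal J(f) in C{u,v,w} is {v^3, u, w}; counting standard monomials gives mu = 3. Corank 1: A-series; mu = 3 gives A_3.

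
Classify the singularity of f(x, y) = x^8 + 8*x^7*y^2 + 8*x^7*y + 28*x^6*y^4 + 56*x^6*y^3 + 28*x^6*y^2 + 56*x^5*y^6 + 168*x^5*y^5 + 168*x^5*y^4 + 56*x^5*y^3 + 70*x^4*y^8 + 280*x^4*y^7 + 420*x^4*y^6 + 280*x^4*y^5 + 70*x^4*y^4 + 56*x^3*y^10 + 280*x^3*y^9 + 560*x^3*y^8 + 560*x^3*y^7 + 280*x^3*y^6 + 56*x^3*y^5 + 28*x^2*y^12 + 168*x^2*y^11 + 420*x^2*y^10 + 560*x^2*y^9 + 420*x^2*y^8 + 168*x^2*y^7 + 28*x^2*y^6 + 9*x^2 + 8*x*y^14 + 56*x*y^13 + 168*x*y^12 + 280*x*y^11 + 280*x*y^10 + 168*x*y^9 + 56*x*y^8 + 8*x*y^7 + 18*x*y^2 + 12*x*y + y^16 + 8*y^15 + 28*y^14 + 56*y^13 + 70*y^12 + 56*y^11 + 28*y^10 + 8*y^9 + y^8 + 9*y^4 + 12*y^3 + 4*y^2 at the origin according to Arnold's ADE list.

A7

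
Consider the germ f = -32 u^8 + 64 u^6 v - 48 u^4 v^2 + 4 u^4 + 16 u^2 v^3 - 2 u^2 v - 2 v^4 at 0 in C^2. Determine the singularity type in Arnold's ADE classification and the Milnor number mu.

Type D_5, Milnor number mu = 5.

The Hessian of f at 0 is [[0, 0], [0, 0]] with rank 0, so corank 2. A Groebner basis of the Jacobian ideal J(f) in C{u,v} is {u^3, u^2/4 + v^3, u*v}; counting standard monomials gives mu = 5. Corank 2; j^3 = -2*u^2*v has shape L^2 M (L != M), so D-series; mu = 5 gives D_5.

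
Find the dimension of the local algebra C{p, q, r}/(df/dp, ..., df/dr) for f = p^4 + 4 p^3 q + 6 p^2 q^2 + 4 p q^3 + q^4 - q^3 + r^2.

The Hessian of f at 0 is [[0, 0, 0], [0, 0, 0], [0, 0, 2]] with rank 1, so corank 2. A Groebner basis of the Jacobian ideal J(f) in C{p,q,r} is {p^3 + 3*p^2*q, q^2, r}; counting standard monomials gives mu = 6. Corank 2; j^3 = -q^3 is a perfect cube, so E-series; the 4-jet and mu = 6 give E_6.

6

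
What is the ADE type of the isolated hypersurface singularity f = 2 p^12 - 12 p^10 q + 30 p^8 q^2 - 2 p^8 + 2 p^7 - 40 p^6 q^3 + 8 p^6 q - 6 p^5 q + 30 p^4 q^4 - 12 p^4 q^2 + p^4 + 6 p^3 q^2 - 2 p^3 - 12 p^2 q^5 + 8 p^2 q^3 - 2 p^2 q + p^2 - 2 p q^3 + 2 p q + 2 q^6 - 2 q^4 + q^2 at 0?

A_5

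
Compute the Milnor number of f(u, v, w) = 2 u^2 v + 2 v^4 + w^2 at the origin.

The Hessian of f at 0 has rank 1. Corank 2; j^3 = 2*u^2*v has shape L^2 M (L != M), so D-series; mu = 5 gives D_5.

5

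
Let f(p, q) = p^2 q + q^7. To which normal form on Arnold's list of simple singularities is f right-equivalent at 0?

The Hessian of f at 0 has rank 0. Corank 2; j^3 = p^2*q has shape L^2 M (L != M), so D-series; mu = 8 gives D_8.

D_8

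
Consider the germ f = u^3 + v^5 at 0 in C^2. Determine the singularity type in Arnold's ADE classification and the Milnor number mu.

Type E_{8}, Milnor number mu = 8.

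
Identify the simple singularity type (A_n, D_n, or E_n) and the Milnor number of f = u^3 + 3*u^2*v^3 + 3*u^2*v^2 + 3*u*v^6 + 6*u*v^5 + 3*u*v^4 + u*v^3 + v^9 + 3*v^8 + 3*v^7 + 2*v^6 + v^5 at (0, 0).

The Hessian of f at 0 is [[0, 0], [0, 0]] with rank 0, so corank 2. A Groebner basis of the Jacobian ideal J(f) in C{u,v} is {-u^2 + v^4 - v^3/3, u^3, u^2*v + u^2/3 + v^3/9, u^2 + u*v^2 + v^3/3}; counting standard monomials gives mu = 7. Corank 2; j^3 = u^3 is a perfect cube, so E-series; the 4-jet and mu = 7 give E_7.

Type E_7, Milnor number mu = 7.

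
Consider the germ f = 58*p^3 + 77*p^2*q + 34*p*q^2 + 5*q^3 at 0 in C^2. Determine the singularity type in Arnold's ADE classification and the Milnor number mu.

The Hessian of f at 0 has rank 0. Corank 2; j^3 = (2*p + q)*(29*p^2 + 24*p*q + 5*q^2) splits into three distinct lines over C (the quadratic factor has nonzero discriminant), so D_4.

Type D_4, Milnor number mu = 4.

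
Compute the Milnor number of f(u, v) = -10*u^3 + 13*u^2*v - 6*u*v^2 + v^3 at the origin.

4

The Hessian of f at 0 has rank 0. Corank 2; j^3 = -(2*u - v)*(5*u^2 - 4*u*v + v^2) splits into three distinct lines over C (the quadratic factor has nonzero discriminant), so D_4.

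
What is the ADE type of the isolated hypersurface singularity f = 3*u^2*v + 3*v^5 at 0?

D6

The Hessian of f at 0 is [[0, 0], [0, 0]] with rank 0, so corank 2. A Groebner basis of the Jacobian ideal J(f) in C{u,v} is {u^2/5 + v^4, u^3, u*v}; counting standard monomials gives mu = 6. Corank 2; j^3 = 3*u^2*v has shape L^2 M (L != M), so D-series; mu = 6 gives D_6.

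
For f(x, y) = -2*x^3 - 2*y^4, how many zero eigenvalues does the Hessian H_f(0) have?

Hessian at 0 has rank 0.

2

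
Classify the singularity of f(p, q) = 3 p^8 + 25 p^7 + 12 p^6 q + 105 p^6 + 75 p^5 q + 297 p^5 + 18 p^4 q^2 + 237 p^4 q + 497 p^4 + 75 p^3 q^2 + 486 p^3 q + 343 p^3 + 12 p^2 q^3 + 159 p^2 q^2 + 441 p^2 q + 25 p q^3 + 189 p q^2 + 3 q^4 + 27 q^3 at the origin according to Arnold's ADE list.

The Hessian of f at 0 has rank 0. Corank 2; j^3 = (7*p + 3*q)^3 is a perfect cube, so E-series; the 4-jet and mu = 7 give E_7.

E_7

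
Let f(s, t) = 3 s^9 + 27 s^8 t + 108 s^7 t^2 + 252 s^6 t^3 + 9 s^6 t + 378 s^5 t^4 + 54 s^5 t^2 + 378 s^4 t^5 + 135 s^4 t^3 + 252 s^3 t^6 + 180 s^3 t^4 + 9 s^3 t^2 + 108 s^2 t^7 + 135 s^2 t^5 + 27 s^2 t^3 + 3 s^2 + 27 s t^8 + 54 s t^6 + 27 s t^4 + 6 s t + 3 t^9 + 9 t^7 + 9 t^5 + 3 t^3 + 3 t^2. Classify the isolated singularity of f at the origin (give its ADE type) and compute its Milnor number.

Type A_2, Milnor number mu = 2.

The Hessian of f at 0 is [[6, 6], [6, 6]] with rank 1, so corank 1. A Groebner basis of the Jacobian ideal J(f) in C{s,t} is {t^2, s + t}; counting standard monomials gives mu = 2. Corank 1: A-series; mu = 2 gives A_2.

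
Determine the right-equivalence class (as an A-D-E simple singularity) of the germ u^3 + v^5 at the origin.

The Hessian of f at 0 is [[0, 0], [0, 0]] with rank 0, so corank 2. A Groebner basis of the Jacobian ideal J(f) in C{u,v} is {v^4, u^2}; counting standard monomials gives mu = 8. Corank 2; j^3 = u^3 is a perfect cube, so E-series; the 5-jet and mu = 8 give E_8.

E8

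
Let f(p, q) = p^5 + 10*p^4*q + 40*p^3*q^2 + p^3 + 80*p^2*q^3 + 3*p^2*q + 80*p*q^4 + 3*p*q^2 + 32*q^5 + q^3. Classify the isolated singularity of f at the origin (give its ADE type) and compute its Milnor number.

Type E8, Milnor number mu = 8.

The Hessian of f at 0 has rank 0. Corank 2; j^3 = (p + q)^3 is a perfect cube, so E-series; the 5-jet and mu = 8 give E_8.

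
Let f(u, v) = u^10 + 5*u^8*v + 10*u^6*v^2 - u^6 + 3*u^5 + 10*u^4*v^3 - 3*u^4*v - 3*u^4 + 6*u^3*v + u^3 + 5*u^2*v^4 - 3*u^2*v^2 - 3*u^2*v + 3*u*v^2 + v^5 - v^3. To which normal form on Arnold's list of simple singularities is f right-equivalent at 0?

E8

The Hessian of f at 0 is [[0, 0], [0, 0]] with rank 0, so corank 2. A Groebner basis of the Jacobian ideal J(f) in C{u,v} is {-u^2/4 + u*v^3 + u*v^2/2 + u*v/2 - v^3/2 - v^2/4, v^4, u^3 - 3*u^2/2 + 3*u*v - v^3 - 3*v^2/2, u^2*v - u^2/2 - u*v^2 + u*v - v^2/2}; counting standard monomials gives mu = 8. Corank 2; j^3 = (u - v)^3 is a perfect cube, so E-series; the 5-jet and mu = 8 give E_8.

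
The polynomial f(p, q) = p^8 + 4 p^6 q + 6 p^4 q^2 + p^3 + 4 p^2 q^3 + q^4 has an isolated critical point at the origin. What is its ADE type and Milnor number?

Type E_{6}, Milnor number mu = 6.

The Hessian of f at 0 has rank 0. Corank 2; j^3 = p^3 is a perfect cube, so E-series; the 4-jet and mu = 6 give E_6.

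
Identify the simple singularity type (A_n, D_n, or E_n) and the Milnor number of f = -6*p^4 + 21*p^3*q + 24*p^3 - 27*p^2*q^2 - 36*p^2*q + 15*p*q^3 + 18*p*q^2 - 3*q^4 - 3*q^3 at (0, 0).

Type E_7, Milnor number mu = 7.

The Hessian of f at 0 has rank 0. Corank 2; j^3 = 3*(2*p - q)^3 is a perfect cube, so E-series; the 4-jet and mu = 7 give E_7.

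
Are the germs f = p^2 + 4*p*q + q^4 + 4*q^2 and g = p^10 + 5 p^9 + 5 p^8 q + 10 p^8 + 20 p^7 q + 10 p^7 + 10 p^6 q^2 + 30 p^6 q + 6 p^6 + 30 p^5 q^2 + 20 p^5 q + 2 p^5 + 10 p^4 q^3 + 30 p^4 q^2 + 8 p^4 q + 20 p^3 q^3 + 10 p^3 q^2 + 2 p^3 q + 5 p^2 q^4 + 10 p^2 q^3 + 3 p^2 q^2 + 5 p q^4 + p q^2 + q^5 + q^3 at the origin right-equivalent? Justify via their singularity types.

No.

The Hessian of f at 0 has rank 1. Corank 1: A-series; mu = 3 gives A_3. The Hessian of g at 0 has rank 0. Corank 2; j^3 = q^2*(p + q) has shape L^2 M (L != M), so D-series; mu = 6 gives D_6. f is A_3 but g is D_6, hence not right-equivalent.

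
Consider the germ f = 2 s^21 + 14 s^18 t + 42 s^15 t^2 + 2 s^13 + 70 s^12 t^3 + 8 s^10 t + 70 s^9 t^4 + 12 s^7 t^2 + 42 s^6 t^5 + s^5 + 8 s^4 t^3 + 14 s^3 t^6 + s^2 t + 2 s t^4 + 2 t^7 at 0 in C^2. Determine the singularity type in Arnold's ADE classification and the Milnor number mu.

Type D_{8}, Milnor number mu = 8.

The Hessian of f at 0 has rank 0. Corank 2; j^3 = s^2*t has shape L^2 M (L != M), so D-series; mu = 8 gives D_8.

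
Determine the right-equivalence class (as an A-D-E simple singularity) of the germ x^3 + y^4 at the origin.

E_{6}

The Hessian of f at 0 is [[0, 0], [0, 0]] with rank 0, so corank 2. A Groebner basis of the Jacobian ideal J(f) in C{x,y} is {y^3, x^2}; counting standard monomials gives mu = 6. Corank 2; j^3 = x^3 is a perfect cube, so E-series; the 4-jet and mu = 6 give E_6.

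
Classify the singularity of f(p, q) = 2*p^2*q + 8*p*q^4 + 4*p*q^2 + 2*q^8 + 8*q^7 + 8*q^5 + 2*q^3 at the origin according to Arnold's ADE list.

D_9

The Hessian of f at 0 is [[0, 0], [0, 0]] with rank 0, so corank 2. A Groebner basis of the Jacobian ideal J(f) in C{p,q} is {p^2*q^2 - 2*p^2*q - p^2 - 4*p*q^2 - 3*p*q/2 - 2*q^3 - q^2/2, p^2*q + p^2/2 + p*q^3 + 2*p*q^2 + p*q/2 + q^3, p*q/2 + q^4 + q^2/2, p^3 + 3*p^2*q + 3*p*q^2 + q^3}; counting standard monomials gives mu = 9. Corank 2; j^3 = 2*q*(p + q)^2 has shape L^2 M (L != M), so D-series; mu = 9 gives D_9.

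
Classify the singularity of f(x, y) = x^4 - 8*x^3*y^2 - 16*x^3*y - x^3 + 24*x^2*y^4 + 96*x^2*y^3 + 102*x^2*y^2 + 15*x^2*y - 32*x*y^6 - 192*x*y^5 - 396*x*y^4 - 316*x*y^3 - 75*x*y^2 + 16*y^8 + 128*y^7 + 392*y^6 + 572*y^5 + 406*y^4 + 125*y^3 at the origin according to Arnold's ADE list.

E6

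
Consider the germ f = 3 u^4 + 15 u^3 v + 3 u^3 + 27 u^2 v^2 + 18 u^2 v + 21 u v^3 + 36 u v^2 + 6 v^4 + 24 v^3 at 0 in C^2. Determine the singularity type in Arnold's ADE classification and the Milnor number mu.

Type E_7, Milnor number mu = 7.

The Hessian of f at 0 has rank 0. Corank 2; j^3 = 3*(u + 2*v)^3 is a perfect cube, so E-series; the 4-jet and mu = 7 give E_7.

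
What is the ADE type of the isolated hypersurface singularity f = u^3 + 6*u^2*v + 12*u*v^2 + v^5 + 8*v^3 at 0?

E_8

The Hessian of f at 0 is [[0, 0], [0, 0]] with rank 0, so corank 2. A Groebner basis of the Jacobian ideal J(f) in C{u,v} is {v^4, u^2 + 4*u*v + 4*v^2}; counting standard monomials gives mu = 8. Corank 2; j^3 = (u + 2*v)^3 is a perfect cube, so E-series; the 5-jet and mu = 8 give E_8.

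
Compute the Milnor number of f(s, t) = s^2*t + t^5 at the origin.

6

The Hessian of f at 0 has rank 0. Corank 2; j^3 = s^2*t has shape L^2 M (L != M), so D-series; mu = 6 gives D_6.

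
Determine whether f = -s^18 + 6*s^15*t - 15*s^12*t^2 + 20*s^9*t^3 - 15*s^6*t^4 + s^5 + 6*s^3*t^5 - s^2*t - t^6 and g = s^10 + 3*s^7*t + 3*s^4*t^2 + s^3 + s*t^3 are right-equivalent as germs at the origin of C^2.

No.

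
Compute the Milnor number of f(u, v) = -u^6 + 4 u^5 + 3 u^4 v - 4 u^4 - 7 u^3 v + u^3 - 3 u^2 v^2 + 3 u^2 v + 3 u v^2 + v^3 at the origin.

The Hessian of f at 0 is [[0, 0], [0, 0]] with rank 0, so corank 2. A Groebner basis of the Jacobian ideal J(f) in C{u,v} is {-3*u^2/5 - 6*u*v/5 + v^4 - v^3/5 - 3*v^2/5, u^3 - 6*u^2/5 - 12*u*v/5 + 3*v^3/5 - 6*v^2/5, u^2*v + 3*u^2/5 + 6*u*v/5 - 4*v^3/5 + 3*v^2/5, -u^2/5 + u*v^2 - 2*u*v/5 + 14*v^3/15 - v^2/5}; counting standard monomials gives mu = 7. Corank 2; j^3 = (u + v)^3 is a perfect cube, so E-series; the 4-jet and mu = 7 give E_7.

7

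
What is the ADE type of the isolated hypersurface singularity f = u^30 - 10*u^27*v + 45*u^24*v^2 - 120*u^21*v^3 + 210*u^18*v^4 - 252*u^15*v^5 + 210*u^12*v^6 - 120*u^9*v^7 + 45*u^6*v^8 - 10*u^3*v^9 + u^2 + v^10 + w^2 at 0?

The Hessian of f at 0 is [[2, 0, 0], [0, 0, 0], [0, 0, 2]] with rank 2, so corank 1. A Groebner basis of the Jacobian ideal J(f) in C{u,v,w} is {v^9, u, w}; counting standard monomials gives mu = 9. Corank 1: A-series; mu = 9 gives A_9.

A_9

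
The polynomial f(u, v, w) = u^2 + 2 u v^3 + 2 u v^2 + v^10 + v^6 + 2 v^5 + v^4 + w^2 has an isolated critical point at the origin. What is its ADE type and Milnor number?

The Hessian of f at 0 has rank 2. Corank 1: A-series; mu = 9 gives A_9.

Type A_9, Milnor number mu = 9.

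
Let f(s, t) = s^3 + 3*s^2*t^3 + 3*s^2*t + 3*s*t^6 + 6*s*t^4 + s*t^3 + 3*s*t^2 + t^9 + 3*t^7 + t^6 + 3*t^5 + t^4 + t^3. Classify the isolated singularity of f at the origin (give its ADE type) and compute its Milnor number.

The Hessian of f at 0 has rank 0. Corank 2; j^3 = (s + t)^3 is a perfect cube, so E-series; the 4-jet and mu = 7 give E_7.

Type E_{7}, Milnor number mu = 7.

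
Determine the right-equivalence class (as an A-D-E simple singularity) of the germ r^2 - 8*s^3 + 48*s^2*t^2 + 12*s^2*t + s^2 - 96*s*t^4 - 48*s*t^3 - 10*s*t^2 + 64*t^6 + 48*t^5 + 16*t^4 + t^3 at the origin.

The Hessian of f at 0 has rank 2. Corank 1: A-series; mu = 2 gives A_2.

A_{2}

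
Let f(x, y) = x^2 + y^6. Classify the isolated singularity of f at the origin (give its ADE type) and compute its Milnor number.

Type A_5, Milnor number mu = 5.

The Hessian of f at 0 is [[2, 0], [0, 0]] with rank 1, so corank 1. A Groebner basis of the Jacobian ideal J(f) in C{x,y} is {y^5, x}; counting standard monomials gives mu = 5. Corank 1: A-series; mu = 5 gives A_5.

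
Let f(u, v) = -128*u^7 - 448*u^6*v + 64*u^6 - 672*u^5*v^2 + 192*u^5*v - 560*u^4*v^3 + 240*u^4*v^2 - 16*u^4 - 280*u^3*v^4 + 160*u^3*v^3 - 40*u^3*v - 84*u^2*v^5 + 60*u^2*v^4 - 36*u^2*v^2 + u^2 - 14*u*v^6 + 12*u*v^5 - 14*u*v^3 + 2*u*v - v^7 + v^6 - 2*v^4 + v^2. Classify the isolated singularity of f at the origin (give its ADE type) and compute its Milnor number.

Type A_6, Milnor number mu = 6.

The Hessian of f at 0 has rank 1. Corank 1: A-series; mu = 6 gives A_6.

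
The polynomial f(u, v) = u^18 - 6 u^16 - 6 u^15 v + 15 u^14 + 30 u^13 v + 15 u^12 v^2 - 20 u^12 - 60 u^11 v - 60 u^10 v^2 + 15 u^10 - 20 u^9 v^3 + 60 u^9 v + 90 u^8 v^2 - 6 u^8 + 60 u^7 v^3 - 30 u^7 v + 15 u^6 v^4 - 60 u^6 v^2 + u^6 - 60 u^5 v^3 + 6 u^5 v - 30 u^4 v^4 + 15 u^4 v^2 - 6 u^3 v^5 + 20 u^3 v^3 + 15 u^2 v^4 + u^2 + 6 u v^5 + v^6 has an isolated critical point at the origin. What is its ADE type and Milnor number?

Type A_{5}, Milnor number mu = 5.

The Hessian of f at 0 is [[2, 0], [0, 0]] with rank 1, so corank 1. A Groebner basis of the Jacobian ideal J(f) in C{u,v} is {v^5, u}; counting standard monomials gives mu = 5. Corank 1: A-series; mu = 5 gives A_5.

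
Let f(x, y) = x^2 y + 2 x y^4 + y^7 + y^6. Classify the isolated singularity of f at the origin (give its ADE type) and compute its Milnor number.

The Hessian of f at 0 has rank 0. Corank 2; j^3 = x^2*y has shape L^2 M (L != M), so D-series; mu = 7 gives D_7.

Type D7, Milnor number mu = 7.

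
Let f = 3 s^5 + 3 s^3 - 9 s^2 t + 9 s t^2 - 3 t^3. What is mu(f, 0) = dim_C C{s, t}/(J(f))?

8

The Hessian of f at 0 has rank 0. Corank 2; j^3 = 3*(s - t)^3 is a perfect cube, so E-series; the 5-jet and mu = 8 give E_8.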